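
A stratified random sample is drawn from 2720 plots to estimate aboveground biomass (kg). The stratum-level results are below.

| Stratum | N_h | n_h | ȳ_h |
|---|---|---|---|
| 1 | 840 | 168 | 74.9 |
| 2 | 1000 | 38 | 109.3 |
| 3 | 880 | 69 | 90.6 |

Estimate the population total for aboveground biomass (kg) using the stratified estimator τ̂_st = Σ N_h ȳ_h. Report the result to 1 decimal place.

τ̂_st ≈ 251944.0

τ̂_st = Σ N_h ȳ_h = 840·74.9 + 1000·109.3 + 880·90.6 = 251944.0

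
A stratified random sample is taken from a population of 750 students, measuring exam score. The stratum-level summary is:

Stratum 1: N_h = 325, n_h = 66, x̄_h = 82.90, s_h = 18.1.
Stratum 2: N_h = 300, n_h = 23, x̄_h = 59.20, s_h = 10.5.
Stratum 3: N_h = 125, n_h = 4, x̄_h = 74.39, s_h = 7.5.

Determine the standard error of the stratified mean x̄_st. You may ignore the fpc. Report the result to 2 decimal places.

SE(x̄_st) ≈ 1.45

V̂(x̄_st) = Σ W_h² s_h²/n_h, with W_h = N_h/N and N = 750:
  stratum 1: (325/750)²·18.1²/66 = 0.932089
  stratum 2: (300/750)²·10.5²/23 = 0.766957
  stratum 3: (125/750)²·7.5²/4 = 0.390625
V̂(x̄_st) = 2.08967
SE(x̄_st) = √2.08967 = 1.44557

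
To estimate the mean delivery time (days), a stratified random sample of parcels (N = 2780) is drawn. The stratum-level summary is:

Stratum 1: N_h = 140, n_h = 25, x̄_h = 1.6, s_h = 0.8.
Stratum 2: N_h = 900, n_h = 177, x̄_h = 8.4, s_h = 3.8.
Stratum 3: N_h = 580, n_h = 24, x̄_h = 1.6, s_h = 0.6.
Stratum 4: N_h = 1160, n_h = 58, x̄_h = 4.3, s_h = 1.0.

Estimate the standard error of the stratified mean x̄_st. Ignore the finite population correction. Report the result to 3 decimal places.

SE(x̄_st) ≈ 0.111

V̂(x̄_st) = Σ W_h² s_h²/n_h, with W_h = N_h/N and N = 2780:
  stratum 1: (140/2780)²·0.8²/25 = 6.49242e-05
  stratum 2: (900/2780)²·3.8²/177 = 0.00855046
  stratum 3: (580/2780)²·0.6²/24 = 0.000652917
  stratum 4: (1160/2780)²·1.0²/58 = 0.00300192
V̂(x̄_st) = 0.0122702
SE(x̄_st) = √0.0122702 = 0.110771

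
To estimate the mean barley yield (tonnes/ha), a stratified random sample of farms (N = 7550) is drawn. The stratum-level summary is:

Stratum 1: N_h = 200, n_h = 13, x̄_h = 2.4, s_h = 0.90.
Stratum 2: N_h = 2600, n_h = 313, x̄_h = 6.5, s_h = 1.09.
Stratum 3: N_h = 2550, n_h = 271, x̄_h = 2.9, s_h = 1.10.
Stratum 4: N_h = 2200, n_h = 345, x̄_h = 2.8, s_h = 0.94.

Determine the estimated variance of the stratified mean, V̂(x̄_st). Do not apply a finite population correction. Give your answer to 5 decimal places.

V̂(x̄_st) ≈ 0.00122

V̂(x̄_st) = Σ W_h² s_h²/n_h, with W_h = N_h/N and N = 7550:
  stratum 1: (200/7550)²·0.90²/13 = 4.37228e-05
  stratum 2: (2600/7550)²·1.09²/313 = 0.000450154
  stratum 3: (2550/7550)²·1.10²/271 = 0.000509334
  stratum 4: (2200/7550)²·0.94²/345 = 0.000217464
V̂(x̄_st) = 0.00122068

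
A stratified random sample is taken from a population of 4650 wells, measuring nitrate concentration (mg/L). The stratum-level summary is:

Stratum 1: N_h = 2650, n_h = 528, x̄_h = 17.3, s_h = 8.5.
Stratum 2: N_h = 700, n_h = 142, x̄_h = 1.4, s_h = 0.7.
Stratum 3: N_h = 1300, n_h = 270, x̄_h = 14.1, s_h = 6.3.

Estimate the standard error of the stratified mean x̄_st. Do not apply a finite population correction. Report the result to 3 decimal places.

V̂(x̄_st) = Σ W_h² s_h²/n_h, with W_h = N_h/N and N = 4650:
  stratum 1: (2650/4650)²·8.5²/528 = 0.0444416
  stratum 2: (700/4650)²·0.7²/142 = 7.81984e-05
  stratum 3: (1300/4650)²·6.3²/270 = 0.0114894
V̂(x̄_st) = 0.0560092
SE(x̄_st) = √0.0560092 = 0.236663

SE(x̄_st) ≈ 0.237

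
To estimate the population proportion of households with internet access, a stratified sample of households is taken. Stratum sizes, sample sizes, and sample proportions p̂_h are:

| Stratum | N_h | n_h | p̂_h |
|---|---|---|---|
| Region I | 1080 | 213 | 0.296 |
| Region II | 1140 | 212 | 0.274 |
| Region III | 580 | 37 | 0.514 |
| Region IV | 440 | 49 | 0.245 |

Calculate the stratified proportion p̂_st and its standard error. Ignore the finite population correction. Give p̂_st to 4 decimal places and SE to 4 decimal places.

p̂_st ≈ 0.3204, SE ≈ 0.0228

N = 3240; stratum weights W_h = N_h/N.
p̂_st = Σ W_h p̂_h = (1080·0.296 + 1140·0.274 + 580·0.514 + 440·0.245)/3240 = 0.32036
V̂(p̂_st) = Σ W_h² p̂_h(1−p̂_h)/(n_h−1):
  stratum Region I: (1080/3240)²·0.296·0.704/212 = 0.000109216
  stratum Region II: (1140/3240)²·0.274·0.726/211 = 0.000116714
  stratum Region III: (580/3240)²·0.514·0.486/36 = 0.000222363
  stratum Region IV: (440/3240)²·0.245·0.755/48 = 7.10701e-05
V̂(p̂_st) = 0.000519364; SE = √V̂ = 0.0227896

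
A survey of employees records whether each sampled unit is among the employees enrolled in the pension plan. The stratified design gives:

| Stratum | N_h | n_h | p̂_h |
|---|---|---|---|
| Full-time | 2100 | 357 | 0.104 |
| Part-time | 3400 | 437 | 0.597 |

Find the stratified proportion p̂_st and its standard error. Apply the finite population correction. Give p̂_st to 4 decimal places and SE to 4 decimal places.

p̂_st ≈ 0.4088, SE ≈ 0.0147

N = 5500; stratum weights W_h = N_h/N.
p̂_st = Σ W_h p̂_h = (2100·0.104 + 3400·0.597)/5500 = 0.40876
V̂(p̂_st) = Σ W_h² (1 − n_h/N_h) p̂_h(1−p̂_h)/(n_h−1):
  stratum Full-time: (2100/5500)²·(1 − 357/2100)·0.104·0.896/356 = 3.16725e-05
  stratum Part-time: (3400/5500)²·(1 − 437/3400)·0.597·0.403/436 = 0.000183771
V̂(p̂_st) = 0.000215444; SE = √V̂ = 0.014678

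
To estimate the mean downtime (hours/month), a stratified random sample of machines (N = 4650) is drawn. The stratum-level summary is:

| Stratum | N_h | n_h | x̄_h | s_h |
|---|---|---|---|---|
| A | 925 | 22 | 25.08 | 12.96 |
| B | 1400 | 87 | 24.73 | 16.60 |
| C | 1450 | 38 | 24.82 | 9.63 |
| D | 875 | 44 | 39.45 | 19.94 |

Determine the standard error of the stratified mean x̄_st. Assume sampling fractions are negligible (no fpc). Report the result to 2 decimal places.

SE(x̄_st) ≈ 1.07

V̂(x̄_st) = Σ W_h² s_h²/n_h, with W_h = N_h/N and N = 4650:
  stratum A: (925/4650)²·12.96²/22 = 0.30211
  stratum B: (1400/4650)²·16.60²/87 = 0.287109
  stratum C: (1450/4650)²·9.63²/38 = 0.237301
  stratum D: (875/4650)²·19.94²/44 = 0.319969
V̂(x̄_st) = 1.14649
SE(x̄_st) = √1.14649 = 1.07074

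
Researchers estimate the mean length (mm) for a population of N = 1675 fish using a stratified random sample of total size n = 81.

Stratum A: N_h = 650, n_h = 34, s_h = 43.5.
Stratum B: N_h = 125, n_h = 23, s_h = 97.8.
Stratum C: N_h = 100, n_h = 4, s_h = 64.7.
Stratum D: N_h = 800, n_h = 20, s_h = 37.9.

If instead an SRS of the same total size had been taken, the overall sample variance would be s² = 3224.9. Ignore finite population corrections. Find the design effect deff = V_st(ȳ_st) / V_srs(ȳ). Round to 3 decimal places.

deff ≈ 0.774

V̂(ȳ_st) = Σ W_h² s_h²/n_h, with W_h = N_h/N and N = 1675:
  stratum A: (650/1675)²·43.5²/34 = 8.38102
  stratum B: (125/1675)²·97.8²/23 = 2.31601
  stratum C: (100/1675)²·64.7²/4 = 3.73009
  stratum D: (800/1675)²·37.9²/20 = 16.3832
V_st = 30.8103
V_srs = s²/n = 3224.9/81 = 39.8136
deff = V_st / V_srs = 30.8103/39.8136 = 0.7739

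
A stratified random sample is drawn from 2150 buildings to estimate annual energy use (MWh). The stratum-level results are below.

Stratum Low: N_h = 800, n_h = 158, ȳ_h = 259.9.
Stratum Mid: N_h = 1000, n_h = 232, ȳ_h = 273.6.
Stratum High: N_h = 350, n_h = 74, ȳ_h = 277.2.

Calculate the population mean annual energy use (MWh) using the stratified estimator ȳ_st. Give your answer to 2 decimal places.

ȳ_st ≈ 269.09

N = Σ N_h = 2150. Stratum weights W_h = N_h/N.
ȳ_st = (800·259.9 + 1000·273.6 + 350·277.2) / 2150 = 269.0884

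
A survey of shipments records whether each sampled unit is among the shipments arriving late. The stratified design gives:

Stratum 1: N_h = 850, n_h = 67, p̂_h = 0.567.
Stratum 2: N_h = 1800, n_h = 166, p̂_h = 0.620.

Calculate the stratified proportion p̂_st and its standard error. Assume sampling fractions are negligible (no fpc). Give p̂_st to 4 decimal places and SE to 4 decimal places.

N = 2650; stratum weights W_h = N_h/N.
p̂_st = Σ W_h p̂_h = (850·0.567 + 1800·0.620)/2650 = 0.60300
V̂(p̂_st) = Σ W_h² p̂_h(1−p̂_h)/(n_h−1):
  stratum 1: (850/2650)²·0.567·0.433/66 = 0.000382713
  stratum 2: (1800/2650)²·0.620·0.380/165 = 0.000658786
V̂(p̂_st) = 0.0010415; SE = √V̂ = 0.0322723

p̂_st ≈ 0.6030, SE ≈ 0.0323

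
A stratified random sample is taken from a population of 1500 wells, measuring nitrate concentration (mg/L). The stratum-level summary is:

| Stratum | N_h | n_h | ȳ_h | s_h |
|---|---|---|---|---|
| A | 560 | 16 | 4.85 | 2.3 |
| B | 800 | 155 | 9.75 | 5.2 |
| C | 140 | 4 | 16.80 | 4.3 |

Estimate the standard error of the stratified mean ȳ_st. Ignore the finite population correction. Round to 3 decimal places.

V̂(ȳ_st) = Σ W_h² s_h²/n_h, with W_h = N_h/N and N = 1500:
  stratum A: (560/1500)²·2.3²/16 = 0.0460818
  stratum B: (800/1500)²·5.2²/155 = 0.0496218
  stratum C: (140/1500)²·4.3²/4 = 0.0402671
V̂(ȳ_st) = 0.135971
SE(ȳ_st) = √0.135971 = 0.368742

SE(ȳ_st) ≈ 0.369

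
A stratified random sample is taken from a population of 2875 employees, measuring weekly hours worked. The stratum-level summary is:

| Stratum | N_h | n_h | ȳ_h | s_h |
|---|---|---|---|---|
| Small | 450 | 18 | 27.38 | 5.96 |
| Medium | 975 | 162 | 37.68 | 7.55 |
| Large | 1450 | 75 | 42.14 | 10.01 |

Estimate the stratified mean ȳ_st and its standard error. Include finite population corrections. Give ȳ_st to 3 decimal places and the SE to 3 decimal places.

ȳ_st = Σ W_h ȳ_h = (450·27.38 + 975·37.68 + 1450·42.14)/2875 = 38.31722
V̂(ȳ_st) = Σ W_h² (1 − n_h/N_h) s_h²/n_h, with W_h = N_h/N and N = 2875:
  stratum Small: (450/2875)²·(1 − 18/450)·5.96²/18 = 0.0464131
  stratum Medium: (975/2875)²·(1 − 162/975)·7.55²/162 = 0.0337441
  stratum Large: (1450/2875)²·(1 − 75/1450)·10.01²/75 = 0.322257
V̂(ȳ_st) = 0.402414
SE(ȳ_st) = √0.402414 = 0.634361

ȳ_st ≈ 38.317, SE ≈ 0.634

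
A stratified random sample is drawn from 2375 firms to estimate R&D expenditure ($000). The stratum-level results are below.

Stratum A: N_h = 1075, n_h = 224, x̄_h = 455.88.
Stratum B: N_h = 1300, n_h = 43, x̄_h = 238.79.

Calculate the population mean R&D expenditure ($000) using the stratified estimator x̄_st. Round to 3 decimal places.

N = Σ N_h = 2375. Stratum weights W_h = N_h/N.
x̄_st = (1075·455.88 + 1300·238.79) / 2375 = 337.05179

x̄_st ≈ 337.052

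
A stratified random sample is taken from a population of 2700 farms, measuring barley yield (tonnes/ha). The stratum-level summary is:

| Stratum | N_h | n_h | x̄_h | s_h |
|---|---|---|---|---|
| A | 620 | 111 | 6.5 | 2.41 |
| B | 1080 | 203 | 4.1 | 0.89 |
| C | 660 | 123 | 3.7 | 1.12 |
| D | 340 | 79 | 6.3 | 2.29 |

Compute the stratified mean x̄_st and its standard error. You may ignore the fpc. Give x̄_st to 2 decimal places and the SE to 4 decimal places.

x̄_st ≈ 4.83, SE ≈ 0.0710

x̄_st = Σ W_h x̄_h = (620·6.5 + 1080·4.1 + 660·3.7 + 340·6.3)/2700 = 4.83037
V̂(x̄_st) = Σ W_h² s_h²/n_h, with W_h = N_h/N and N = 2700:
  stratum A: (620/2700)²·2.41²/111 = 0.0027591
  stratum B: (1080/2700)²·0.89²/203 = 0.000624315
  stratum C: (660/2700)²·1.12²/123 = 0.000609384
  stratum D: (340/2700)²·2.29²/79 = 0.00105263
V̂(x̄_st) = 0.00504542
SE(x̄_st) = √0.00504542 = 0.0710311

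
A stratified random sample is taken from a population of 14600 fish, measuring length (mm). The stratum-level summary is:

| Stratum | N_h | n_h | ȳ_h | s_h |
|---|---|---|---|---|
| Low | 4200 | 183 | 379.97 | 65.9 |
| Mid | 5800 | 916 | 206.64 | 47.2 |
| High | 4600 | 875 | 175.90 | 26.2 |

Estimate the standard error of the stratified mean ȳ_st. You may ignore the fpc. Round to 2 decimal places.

V̂(ȳ_st) = Σ W_h² s_h²/n_h, with W_h = N_h/N and N = 14600:
  stratum Low: (4200/14600)²·65.9²/183 = 1.96387
  stratum Mid: (5800/14600)²·47.2²/916 = 0.38383
  stratum High: (4600/14600)²·26.2²/875 = 0.0778762
V̂(ȳ_st) = 2.42558
SE(ȳ_st) = √2.42558 = 1.55743

SE(ȳ_st) ≈ 1.56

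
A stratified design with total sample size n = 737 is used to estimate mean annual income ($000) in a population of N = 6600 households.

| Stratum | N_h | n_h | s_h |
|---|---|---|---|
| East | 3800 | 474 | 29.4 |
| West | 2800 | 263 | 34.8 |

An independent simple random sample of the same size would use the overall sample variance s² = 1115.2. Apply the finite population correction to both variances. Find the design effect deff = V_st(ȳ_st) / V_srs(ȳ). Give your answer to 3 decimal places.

V̂(ȳ_st) = Σ W_h² (1 − n_h/N_h) s_h²/n_h, with W_h = N_h/N and N = 6600:
  stratum East: (3800/6600)²·(1 − 474/3800)·29.4²/474 = 0.529096
  stratum West: (2800/6600)²·(1 − 263/2800)·34.8²/263 = 0.750919
V_st = 1.28002
V_srs = (1 − 737/6600)·1115.2/737 = 1.34419
deff = V_st / V_srs = 1.28002/1.34419 = 0.9523

deff ≈ 0.952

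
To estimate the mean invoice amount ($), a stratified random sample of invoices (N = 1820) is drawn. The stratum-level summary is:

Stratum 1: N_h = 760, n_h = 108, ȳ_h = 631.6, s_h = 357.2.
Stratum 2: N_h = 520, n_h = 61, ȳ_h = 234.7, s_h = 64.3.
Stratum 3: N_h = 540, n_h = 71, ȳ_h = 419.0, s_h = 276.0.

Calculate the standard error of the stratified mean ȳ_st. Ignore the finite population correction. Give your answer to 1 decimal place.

V̂(ȳ_st) = Σ W_h² s_h²/n_h, with W_h = N_h/N and N = 1820:
  stratum 1: (760/1820)²·357.2²/108 = 206.008
  stratum 2: (520/1820)²·64.3²/61 = 5.53294
  stratum 3: (540/1820)²·276.0²/71 = 94.4506
V̂(ȳ_st) = 305.991
SE(ȳ_st) = √305.991 = 17.4926

SE(ȳ_st) ≈ 17.5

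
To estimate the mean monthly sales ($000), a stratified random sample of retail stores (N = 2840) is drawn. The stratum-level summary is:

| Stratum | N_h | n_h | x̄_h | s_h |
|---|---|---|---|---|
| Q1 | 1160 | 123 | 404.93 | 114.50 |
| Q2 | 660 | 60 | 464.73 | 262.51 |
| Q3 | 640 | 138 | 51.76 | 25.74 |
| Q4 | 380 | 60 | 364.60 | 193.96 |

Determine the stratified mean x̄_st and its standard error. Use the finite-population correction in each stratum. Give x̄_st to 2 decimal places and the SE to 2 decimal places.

x̄_st = Σ W_h x̄_h = (1160·404.93 + 660·464.73 + 640·51.76 + 380·364.60)/2840 = 333.84331
V̂(x̄_st) = Σ W_h² (1 − n_h/N_h) s_h²/n_h, with W_h = N_h/N and N = 2840:
  stratum Q1: (1160/2840)²·(1 − 123/1160)·114.50²/123 = 15.8967
  stratum Q2: (660/2840)²·(1 − 60/660)·262.51²/60 = 56.3896
  stratum Q3: (640/2840)²·(1 − 138/640)·25.74²/138 = 0.191243
  stratum Q4: (380/2840)²·(1 − 60/380)·193.96²/60 = 9.45301
V̂(x̄_st) = 81.9305
SE(x̄_st) = √81.9305 = 9.05155

x̄_st ≈ 333.84, SE ≈ 9.05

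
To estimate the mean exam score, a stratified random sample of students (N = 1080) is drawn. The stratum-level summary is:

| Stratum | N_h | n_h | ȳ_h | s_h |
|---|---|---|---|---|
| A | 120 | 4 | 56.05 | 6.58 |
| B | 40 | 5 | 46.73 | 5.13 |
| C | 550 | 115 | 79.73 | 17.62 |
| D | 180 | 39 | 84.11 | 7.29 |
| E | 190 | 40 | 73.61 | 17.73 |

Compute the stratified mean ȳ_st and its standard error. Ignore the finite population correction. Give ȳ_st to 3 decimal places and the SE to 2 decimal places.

ȳ_st = Σ W_h ȳ_h = (120·56.05 + 40·46.73 + 550·79.73 + 180·84.11 + 190·73.61)/1080 = 75.53000
V̂(ȳ_st) = Σ W_h² s_h²/n_h, with W_h = N_h/N and N = 1080:
  stratum A: (120/1080)²·6.58²/4 = 0.133631
  stratum B: (40/1080)²·5.13²/5 = 0.00722
  stratum C: (550/1080)²·17.62²/115 = 0.700151
  stratum D: (180/1080)²·7.29²/39 = 0.0378519
  stratum E: (190/1080)²·17.73²/40 = 0.24323
V̂(ȳ_st) = 1.12208
SE(ȳ_st) = √1.12208 = 1.05928

ȳ_st ≈ 75.530, SE ≈ 1.06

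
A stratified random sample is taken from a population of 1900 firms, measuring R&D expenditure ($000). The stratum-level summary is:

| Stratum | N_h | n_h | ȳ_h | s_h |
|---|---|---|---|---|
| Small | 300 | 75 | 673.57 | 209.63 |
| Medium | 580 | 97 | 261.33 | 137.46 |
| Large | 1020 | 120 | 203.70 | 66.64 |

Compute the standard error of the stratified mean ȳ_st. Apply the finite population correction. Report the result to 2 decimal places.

SE(ȳ_st) ≈ 5.96

V̂(ȳ_st) = Σ W_h² (1 − n_h/N_h) s_h²/n_h, with W_h = N_h/N and N = 1900:
  stratum Small: (300/1900)²·(1 − 75/300)·209.63²/75 = 10.9558
  stratum Medium: (580/1900)²·(1 − 97/580)·137.46²/97 = 15.1164
  stratum Large: (1020/1900)²·(1 − 120/1020)·66.64²/120 = 9.41075
V̂(ȳ_st) = 35.4829
SE(ȳ_st) = √35.4829 = 5.95675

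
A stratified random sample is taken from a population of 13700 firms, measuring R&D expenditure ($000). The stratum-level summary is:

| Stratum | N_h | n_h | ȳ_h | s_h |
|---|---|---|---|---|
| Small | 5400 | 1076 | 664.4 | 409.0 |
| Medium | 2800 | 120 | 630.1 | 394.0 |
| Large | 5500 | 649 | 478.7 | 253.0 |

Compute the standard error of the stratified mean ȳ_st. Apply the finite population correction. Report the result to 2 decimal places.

V̂(ȳ_st) = Σ W_h² (1 − n_h/N_h) s_h²/n_h, with W_h = N_h/N and N = 13700:
  stratum Small: (5400/13700)²·(1 − 1076/5400)·409.0²/1076 = 19.3407
  stratum Medium: (2800/13700)²·(1 − 120/2800)·394.0²/120 = 51.7205
  stratum Large: (5500/13700)²·(1 − 649/5500)·253.0²/649 = 14.02
V̂(ȳ_st) = 85.0813
SE(ȳ_st) = √85.0813 = 9.22395

SE(ȳ_st) ≈ 9.22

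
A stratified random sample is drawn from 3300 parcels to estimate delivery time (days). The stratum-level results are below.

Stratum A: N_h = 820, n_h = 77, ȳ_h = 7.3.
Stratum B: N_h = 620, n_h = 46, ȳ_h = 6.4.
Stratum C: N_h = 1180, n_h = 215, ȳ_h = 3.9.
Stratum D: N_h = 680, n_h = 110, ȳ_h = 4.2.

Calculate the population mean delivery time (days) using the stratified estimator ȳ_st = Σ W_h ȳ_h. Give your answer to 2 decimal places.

ȳ_st ≈ 5.28

N = Σ N_h = 3300. Stratum weights W_h = N_h/N.
ȳ_st = (820·7.3 + 620·6.4 + 1180·3.9 + 680·4.2) / 3300 = 5.2764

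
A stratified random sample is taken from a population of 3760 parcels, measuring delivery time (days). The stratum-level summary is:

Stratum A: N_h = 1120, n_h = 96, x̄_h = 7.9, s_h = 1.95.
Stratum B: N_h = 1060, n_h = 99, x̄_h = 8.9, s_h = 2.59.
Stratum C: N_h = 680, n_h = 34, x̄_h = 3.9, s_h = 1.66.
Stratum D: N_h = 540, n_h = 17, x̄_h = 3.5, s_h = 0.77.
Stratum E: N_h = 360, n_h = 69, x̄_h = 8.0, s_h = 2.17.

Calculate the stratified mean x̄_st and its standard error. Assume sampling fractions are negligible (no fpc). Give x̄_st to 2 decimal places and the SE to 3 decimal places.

x̄_st ≈ 6.84, SE ≈ 0.114

x̄_st = Σ W_h x̄_h = (1120·7.9 + 1060·8.9 + 680·3.9 + 540·3.5 + 360·8.0)/3760 = 6.83617
V̂(x̄_st) = Σ W_h² s_h²/n_h, with W_h = N_h/N and N = 3760:
  stratum A: (1120/3760)²·1.95²/96 = 0.00351446
  stratum B: (1060/3760)²·2.59²/99 = 0.00538518
  stratum C: (680/3760)²·1.66²/34 = 0.00265081
  stratum D: (540/3760)²·0.77²/17 = 0.000719357
  stratum E: (360/3760)²·2.17²/69 = 0.000625604
V̂(x̄_st) = 0.0128954
SE(x̄_st) = √0.0128954 = 0.113558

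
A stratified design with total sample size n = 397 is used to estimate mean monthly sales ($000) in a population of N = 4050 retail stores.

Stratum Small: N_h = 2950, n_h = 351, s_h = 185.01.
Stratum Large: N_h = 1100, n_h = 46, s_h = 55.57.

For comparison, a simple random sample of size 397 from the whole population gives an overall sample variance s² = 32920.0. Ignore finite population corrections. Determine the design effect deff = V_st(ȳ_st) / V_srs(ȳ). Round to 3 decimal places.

V̂(ȳ_st) = Σ W_h² s_h²/n_h, with W_h = N_h/N and N = 4050:
  stratum Small: (2950/4050)²·185.01²/351 = 51.7389
  stratum Large: (1100/4050)²·55.57²/46 = 4.9522
V_st = 56.6911
V_srs = s²/n = 32920.0/397 = 82.9219
deff = V_st / V_srs = 56.6911/82.9219 = 0.6837

deff ≈ 0.684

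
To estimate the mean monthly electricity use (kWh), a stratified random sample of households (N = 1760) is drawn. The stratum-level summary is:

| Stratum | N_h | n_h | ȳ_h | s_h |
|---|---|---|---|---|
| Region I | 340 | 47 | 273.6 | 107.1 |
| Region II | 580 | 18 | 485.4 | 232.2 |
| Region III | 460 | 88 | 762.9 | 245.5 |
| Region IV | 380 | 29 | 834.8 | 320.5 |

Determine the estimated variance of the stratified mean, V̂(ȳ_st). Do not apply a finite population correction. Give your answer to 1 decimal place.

V̂(ȳ_st) ≈ 546.3

V̂(ȳ_st) = Σ W_h² s_h²/n_h, with W_h = N_h/N and N = 1760:
  stratum Region I: (340/1760)²·107.1²/47 = 9.1078
  stratum Region II: (580/1760)²·232.2²/18 = 325.299
  stratum Region III: (460/1760)²·245.5²/88 = 46.7854
  stratum Region IV: (380/1760)²·320.5²/29 = 165.12
V̂(ȳ_st) = 546.312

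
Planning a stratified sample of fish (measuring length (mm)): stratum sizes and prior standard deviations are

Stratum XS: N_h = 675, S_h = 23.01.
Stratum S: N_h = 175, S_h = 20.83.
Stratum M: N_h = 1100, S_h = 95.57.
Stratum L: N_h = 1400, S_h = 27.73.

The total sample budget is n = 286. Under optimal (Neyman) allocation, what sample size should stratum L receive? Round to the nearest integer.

Neyman allocation: n_h = n · N_h S_h / Σ N_i S_i, with n = 286.
  stratum XS: N_h·S_h = 675·23.01 = 15531.75
  stratum S: N_h·S_h = 175·20.83 = 3645.25
  stratum M: N_h·S_h = 1100·95.57 = 105127.00
  stratum L: N_h·S_h = 1400·27.73 = 38822.00
Σ N_h S_h = 163126.00
n for stratum L = 286·38822.00/163126.00 = 68.065 → 68

68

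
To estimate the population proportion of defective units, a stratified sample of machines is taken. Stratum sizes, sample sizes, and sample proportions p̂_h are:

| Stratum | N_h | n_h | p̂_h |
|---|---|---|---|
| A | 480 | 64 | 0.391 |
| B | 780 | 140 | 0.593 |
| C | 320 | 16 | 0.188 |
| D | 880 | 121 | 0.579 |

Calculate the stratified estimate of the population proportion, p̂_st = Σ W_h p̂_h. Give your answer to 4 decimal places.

N = 2460; stratum weights W_h = N_h/N.
p̂_st = Σ W_h p̂_h = (480·0.391 + 780·0.593 + 320·0.188 + 880·0.579)/2460 = 0.49589

p̂_st ≈ 0.4959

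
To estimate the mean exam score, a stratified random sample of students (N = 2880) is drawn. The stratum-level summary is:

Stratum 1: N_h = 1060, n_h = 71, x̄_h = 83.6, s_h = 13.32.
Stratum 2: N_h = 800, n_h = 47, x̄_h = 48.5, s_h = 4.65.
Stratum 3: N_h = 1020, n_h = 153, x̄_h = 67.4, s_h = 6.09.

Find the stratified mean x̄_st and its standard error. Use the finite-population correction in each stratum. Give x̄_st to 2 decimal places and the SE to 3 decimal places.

x̄_st = Σ W_h x̄_h = (1060·83.6 + 800·48.5 + 1020·67.4)/2880 = 68.11250
V̂(x̄_st) = Σ W_h² (1 − n_h/N_h) s_h²/n_h, with W_h = N_h/N and N = 2880:
  stratum 1: (1060/2880)²·(1 − 71/1060)·13.32²/71 = 0.31584
  stratum 2: (800/2880)²·(1 − 47/800)·4.65²/47 = 0.0334124
  stratum 3: (1020/2880)²·(1 − 153/1020)·6.09²/153 = 0.0258451
V̂(x̄_st) = 0.375098
SE(x̄_st) = √0.375098 = 0.612452

x̄_st ≈ 68.11, SE ≈ 0.612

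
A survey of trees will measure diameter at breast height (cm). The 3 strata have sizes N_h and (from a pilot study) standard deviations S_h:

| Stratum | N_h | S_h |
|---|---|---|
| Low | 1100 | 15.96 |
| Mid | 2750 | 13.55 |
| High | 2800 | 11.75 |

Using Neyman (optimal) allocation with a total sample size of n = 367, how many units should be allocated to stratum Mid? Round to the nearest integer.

156

Neyman allocation: n_h = n · N_h S_h / Σ N_i S_i, with n = 367.
  stratum Low: N_h·S_h = 1100·15.96 = 17556.00
  stratum Mid: N_h·S_h = 2750·13.55 = 37262.50
  stratum High: N_h·S_h = 2800·11.75 = 32900.00
Σ N_h S_h = 87718.50
n for stratum Mid = 367·37262.50/87718.50 = 155.900 → 156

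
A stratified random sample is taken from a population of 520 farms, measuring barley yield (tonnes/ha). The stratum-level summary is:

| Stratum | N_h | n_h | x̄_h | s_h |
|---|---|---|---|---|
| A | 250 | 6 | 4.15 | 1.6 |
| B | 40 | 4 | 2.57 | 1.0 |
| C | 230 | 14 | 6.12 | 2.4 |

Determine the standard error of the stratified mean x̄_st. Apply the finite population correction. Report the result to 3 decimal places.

SE(x̄_st) ≈ 0.416

V̂(x̄_st) = Σ W_h² (1 − n_h/N_h) s_h²/n_h, with W_h = N_h/N and N = 520:
  stratum A: (250/520)²·(1 − 6/250)·1.6²/6 = 0.0962525
  stratum B: (40/520)²·(1 − 4/40)·1.0²/4 = 0.00133136
  stratum C: (230/520)²·(1 − 14/230)·2.4²/14 = 0.0755909
V̂(x̄_st) = 0.173175
SE(x̄_st) = √0.173175 = 0.416143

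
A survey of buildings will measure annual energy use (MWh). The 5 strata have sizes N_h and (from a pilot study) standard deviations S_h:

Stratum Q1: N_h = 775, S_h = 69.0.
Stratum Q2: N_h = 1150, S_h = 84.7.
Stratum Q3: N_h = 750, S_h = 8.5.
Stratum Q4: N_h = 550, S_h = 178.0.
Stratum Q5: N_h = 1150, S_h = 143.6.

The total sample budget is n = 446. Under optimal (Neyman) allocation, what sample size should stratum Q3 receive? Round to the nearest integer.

Neyman allocation: n_h = n · N_h S_h / Σ N_i S_i, with n = 446.
  stratum Q1: N_h·S_h = 775·69.0 = 53475.00
  stratum Q2: N_h·S_h = 1150·84.7 = 97405.00
  stratum Q3: N_h·S_h = 750·8.5 = 6375.00
  stratum Q4: N_h·S_h = 550·178.0 = 97900.00
  stratum Q5: N_h·S_h = 1150·143.6 = 165140.00
Σ N_h S_h = 420295.00
n for stratum Q3 = 446·6375.00/420295.00 = 6.765 → 7

7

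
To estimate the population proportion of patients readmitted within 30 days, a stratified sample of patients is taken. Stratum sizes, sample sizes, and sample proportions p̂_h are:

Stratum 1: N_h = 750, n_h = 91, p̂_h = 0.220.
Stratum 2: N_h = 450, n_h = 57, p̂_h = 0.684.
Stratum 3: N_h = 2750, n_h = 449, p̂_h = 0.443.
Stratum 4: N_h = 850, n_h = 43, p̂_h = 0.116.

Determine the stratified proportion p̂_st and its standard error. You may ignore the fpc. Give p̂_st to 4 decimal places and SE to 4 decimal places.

p̂_st ≈ 0.3728, SE ≈ 0.0184

N = 4800; stratum weights W_h = N_h/N.
p̂_st = Σ W_h p̂_h = (750·0.220 + 450·0.684 + 2750·0.443 + 850·0.116)/4800 = 0.37284
V̂(p̂_st) = Σ W_h² p̂_h(1−p̂_h)/(n_h−1):
  stratum 1: (750/4800)²·0.220·0.780/90 = 4.65495e-05
  stratum 2: (450/4800)²·0.684·0.316/56 = 3.39233e-05
  stratum 3: (2750/4800)²·0.443·0.557/448 = 0.000180786
  stratum 4: (850/4800)²·0.116·0.884/42 = 7.65625e-05
V̂(p̂_st) = 0.000337821; SE = √V̂ = 0.0183799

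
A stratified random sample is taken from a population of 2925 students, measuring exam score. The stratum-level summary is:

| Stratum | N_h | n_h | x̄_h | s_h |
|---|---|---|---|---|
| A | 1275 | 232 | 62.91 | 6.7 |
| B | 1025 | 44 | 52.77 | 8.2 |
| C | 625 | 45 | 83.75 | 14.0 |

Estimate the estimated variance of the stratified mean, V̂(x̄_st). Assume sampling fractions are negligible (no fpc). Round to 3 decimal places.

V̂(x̄_st) ≈ 0.423

V̂(x̄_st) = Σ W_h² s_h²/n_h, with W_h = N_h/N and N = 2925:
  stratum A: (1275/2925)²·6.7²/232 = 0.0367646
  stratum B: (1025/2925)²·8.2²/44 = 0.18766
  stratum C: (625/2925)²·14.0²/45 = 0.198862
V̂(x̄_st) = 0.423286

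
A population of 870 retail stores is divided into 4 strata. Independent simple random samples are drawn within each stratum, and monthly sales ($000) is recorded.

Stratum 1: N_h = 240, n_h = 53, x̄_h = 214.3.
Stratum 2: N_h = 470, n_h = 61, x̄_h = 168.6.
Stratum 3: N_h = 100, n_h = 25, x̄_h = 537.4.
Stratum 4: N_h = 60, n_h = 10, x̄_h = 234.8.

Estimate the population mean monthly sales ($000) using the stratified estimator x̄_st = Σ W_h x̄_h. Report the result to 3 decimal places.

x̄_st ≈ 228.163

N = Σ N_h = 870. Stratum weights W_h = N_h/N.
x̄_st = (240·214.3 + 470·168.6 + 100·537.4 + 60·234.8) / 870 = 228.16322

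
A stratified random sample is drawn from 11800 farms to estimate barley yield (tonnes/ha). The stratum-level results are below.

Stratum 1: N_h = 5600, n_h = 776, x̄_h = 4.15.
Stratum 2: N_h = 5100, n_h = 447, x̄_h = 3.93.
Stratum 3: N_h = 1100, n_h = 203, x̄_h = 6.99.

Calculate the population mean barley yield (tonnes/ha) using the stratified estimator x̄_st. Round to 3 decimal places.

N = Σ N_h = 11800. Stratum weights W_h = N_h/N.
x̄_st = (5600·4.15 + 5100·3.93 + 1100·6.99) / 11800 = 4.31966

x̄_st ≈ 4.320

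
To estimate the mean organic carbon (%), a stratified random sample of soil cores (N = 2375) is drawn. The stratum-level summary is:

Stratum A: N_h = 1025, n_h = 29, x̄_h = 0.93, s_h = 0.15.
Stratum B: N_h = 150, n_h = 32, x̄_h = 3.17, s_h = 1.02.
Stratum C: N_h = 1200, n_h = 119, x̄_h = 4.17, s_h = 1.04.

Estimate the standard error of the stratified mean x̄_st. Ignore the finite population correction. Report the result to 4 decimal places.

SE(x̄_st) ≈ 0.0509

V̂(x̄_st) = Σ W_h² s_h²/n_h, with W_h = N_h/N and N = 2375:
  stratum A: (1025/2375)²·0.15²/29 = 0.000144512
  stratum B: (150/2375)²·1.02²/32 = 0.00012969
  stratum C: (1200/2375)²·1.04²/119 = 0.00232036
V̂(x̄_st) = 0.00259456
SE(x̄_st) = √0.00259456 = 0.0509368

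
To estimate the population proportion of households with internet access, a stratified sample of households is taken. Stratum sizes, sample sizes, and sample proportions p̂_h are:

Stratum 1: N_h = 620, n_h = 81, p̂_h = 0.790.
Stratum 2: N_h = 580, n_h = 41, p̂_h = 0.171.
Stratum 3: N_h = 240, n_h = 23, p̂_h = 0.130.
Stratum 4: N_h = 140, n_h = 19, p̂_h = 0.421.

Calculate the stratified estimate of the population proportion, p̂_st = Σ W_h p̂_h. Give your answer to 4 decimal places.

p̂_st ≈ 0.4298

N = 1580; stratum weights W_h = N_h/N.
p̂_st = Σ W_h p̂_h = (620·0.790 + 580·0.171 + 240·0.130 + 140·0.421)/1580 = 0.42982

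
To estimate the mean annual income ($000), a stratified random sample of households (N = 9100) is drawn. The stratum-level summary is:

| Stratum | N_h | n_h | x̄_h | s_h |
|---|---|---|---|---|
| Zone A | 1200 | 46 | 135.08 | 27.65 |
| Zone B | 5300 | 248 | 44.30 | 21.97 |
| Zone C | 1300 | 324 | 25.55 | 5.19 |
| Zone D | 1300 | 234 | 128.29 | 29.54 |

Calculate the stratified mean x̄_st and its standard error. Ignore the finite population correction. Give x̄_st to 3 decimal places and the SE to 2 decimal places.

x̄_st ≈ 65.591, SE ≈ 1.01

x̄_st = Σ W_h x̄_h = (1200·135.08 + 5300·44.30 + 1300·25.55 + 1300·128.29)/9100 = 65.59099
V̂(x̄_st) = Σ W_h² s_h²/n_h, with W_h = N_h/N and N = 9100:
  stratum Zone A: (1200/9100)²·27.65²/46 = 0.28901
  stratum Zone B: (5300/9100)²·21.97²/248 = 0.660203
  stratum Zone C: (1300/9100)²·5.19²/324 = 0.00169666
  stratum Zone D: (1300/9100)²·29.54²/234 = 0.0761043
V̂(x̄_st) = 1.02701
SE(x̄_st) = √1.02701 = 1.01342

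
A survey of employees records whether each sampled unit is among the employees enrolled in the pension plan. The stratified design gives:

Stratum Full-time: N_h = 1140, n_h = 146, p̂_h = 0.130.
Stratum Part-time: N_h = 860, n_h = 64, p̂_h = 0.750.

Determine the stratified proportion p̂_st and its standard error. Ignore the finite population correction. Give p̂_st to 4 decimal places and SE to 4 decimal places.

N = 2000; stratum weights W_h = N_h/N.
p̂_st = Σ W_h p̂_h = (1140·0.130 + 860·0.750)/2000 = 0.39660
V̂(p̂_st) = Σ W_h² p̂_h(1−p̂_h)/(n_h−1):
  stratum Full-time: (1140/2000)²·0.130·0.870/145 = 0.000253422
  stratum Part-time: (860/2000)²·0.750·0.250/63 = 0.000550298
V̂(p̂_st) = 0.00080372; SE = √V̂ = 0.0283499

p̂_st ≈ 0.3966, SE ≈ 0.0283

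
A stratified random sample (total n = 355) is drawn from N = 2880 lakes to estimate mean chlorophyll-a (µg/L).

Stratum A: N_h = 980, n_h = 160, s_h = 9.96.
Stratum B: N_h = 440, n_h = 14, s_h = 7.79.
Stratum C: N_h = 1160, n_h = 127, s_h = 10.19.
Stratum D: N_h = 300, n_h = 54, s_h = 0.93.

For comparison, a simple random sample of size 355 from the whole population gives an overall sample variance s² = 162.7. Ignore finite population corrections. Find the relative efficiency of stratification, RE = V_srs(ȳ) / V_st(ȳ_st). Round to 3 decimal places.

RE ≈ 1.499

V̂(ȳ_st) = Σ W_h² s_h²/n_h, with W_h = N_h/N and N = 2880:
  stratum A: (980/2880)²·9.96²/160 = 0.0717903
  stratum B: (440/2880)²·7.79²/14 = 0.101174
  stratum C: (1160/2880)²·10.19²/127 = 0.13264
  stratum D: (300/2880)²·0.93²/54 = 0.000173792
V_st = 0.305778
V_srs = s²/n = 162.7/355 = 0.45831
Relative efficiency = V_srs / V_st = 0.45831/0.305778 = 1.4988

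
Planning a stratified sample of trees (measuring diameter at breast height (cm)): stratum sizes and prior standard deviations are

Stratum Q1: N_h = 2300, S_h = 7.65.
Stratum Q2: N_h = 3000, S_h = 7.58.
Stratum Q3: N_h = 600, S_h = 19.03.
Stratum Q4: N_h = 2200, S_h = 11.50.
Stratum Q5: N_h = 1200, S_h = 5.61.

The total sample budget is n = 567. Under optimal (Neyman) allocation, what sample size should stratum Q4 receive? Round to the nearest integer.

171

Neyman allocation: n_h = n · N_h S_h / Σ N_i S_i, with n = 567.
  stratum Q1: N_h·S_h = 2300·7.65 = 17595.00
  stratum Q2: N_h·S_h = 3000·7.58 = 22740.00
  stratum Q3: N_h·S_h = 600·19.03 = 11418.00
  stratum Q4: N_h·S_h = 2200·11.50 = 25300.00
  stratum Q5: N_h·S_h = 1200·5.61 = 6732.00
Σ N_h S_h = 83785.00
n for stratum Q4 = 567·25300.00/83785.00 = 171.213 → 171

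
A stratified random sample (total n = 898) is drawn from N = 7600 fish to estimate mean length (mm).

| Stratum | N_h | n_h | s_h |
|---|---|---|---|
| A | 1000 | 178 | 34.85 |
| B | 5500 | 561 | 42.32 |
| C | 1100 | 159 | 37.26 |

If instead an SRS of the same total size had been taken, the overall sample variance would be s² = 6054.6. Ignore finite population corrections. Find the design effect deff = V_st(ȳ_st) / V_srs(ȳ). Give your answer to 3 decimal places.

deff ≈ 0.293

V̂(ȳ_st) = Σ W_h² s_h²/n_h, with W_h = N_h/N and N = 7600:
  stratum A: (1000/7600)²·34.85²/178 = 0.11813
  stratum B: (5500/7600)²·42.32²/561 = 1.67196
  stratum C: (1100/7600)²·37.26²/159 = 0.182914
V_st = 1.97301
V_srs = s²/n = 6054.6/898 = 6.74232
deff = V_st / V_srs = 1.97301/6.74232 = 0.2926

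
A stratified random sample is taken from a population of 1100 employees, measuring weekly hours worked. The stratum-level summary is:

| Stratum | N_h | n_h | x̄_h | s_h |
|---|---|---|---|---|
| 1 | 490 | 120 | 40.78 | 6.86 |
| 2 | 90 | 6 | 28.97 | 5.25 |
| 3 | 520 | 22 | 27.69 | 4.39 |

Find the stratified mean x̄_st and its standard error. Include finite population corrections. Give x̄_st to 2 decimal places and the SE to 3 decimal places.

x̄_st = Σ W_h x̄_h = (490·40.78 + 90·28.97 + 520·27.69)/1100 = 33.62573
V̂(x̄_st) = Σ W_h² (1 − n_h/N_h) s_h²/n_h, with W_h = N_h/N and N = 1100:
  stratum 1: (490/1100)²·(1 − 120/490)·6.86²/120 = 0.0587597
  stratum 2: (90/1100)²·(1 − 6/90)·5.25²/6 = 0.0287014
  stratum 3: (520/1100)²·(1 − 22/520)·4.39²/22 = 0.187479
V̂(x̄_st) = 0.274941
SE(x̄_st) = √0.274941 = 0.524348

x̄_st ≈ 33.63, SE ≈ 0.524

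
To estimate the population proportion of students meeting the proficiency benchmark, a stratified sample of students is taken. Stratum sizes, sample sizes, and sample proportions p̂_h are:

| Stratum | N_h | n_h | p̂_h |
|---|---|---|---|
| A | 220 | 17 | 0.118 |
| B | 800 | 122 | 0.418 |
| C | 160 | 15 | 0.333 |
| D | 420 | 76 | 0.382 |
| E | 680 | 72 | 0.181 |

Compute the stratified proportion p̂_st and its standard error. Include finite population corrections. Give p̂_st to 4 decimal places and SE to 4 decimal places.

N = 2280; stratum weights W_h = N_h/N.
p̂_st = Σ W_h p̂_h = (220·0.118 + 800·0.418 + 160·0.333 + 420·0.382 + 680·0.181)/2280 = 0.30577
V̂(p̂_st) = Σ W_h² (1 − n_h/N_h) p̂_h(1−p̂_h)/(n_h−1):
  stratum A: (220/2280)²·(1 − 17/220)·0.118·0.882/16 = 5.5883e-05
  stratum B: (800/2280)²·(1 − 122/800)·0.418·0.582/121 = 0.00020978
  stratum C: (160/2280)²·(1 − 15/160)·0.333·0.667/14 = 7.08044e-05
  stratum D: (420/2280)²·(1 − 76/420)·0.382·0.618/75 = 8.7484e-05
  stratum E: (680/2280)²·(1 − 72/680)·0.181·0.819/71 = 0.000166053
V̂(p̂_st) = 0.000590004; SE = √V̂ = 0.02429

p̂_st ≈ 0.3058, SE ≈ 0.0243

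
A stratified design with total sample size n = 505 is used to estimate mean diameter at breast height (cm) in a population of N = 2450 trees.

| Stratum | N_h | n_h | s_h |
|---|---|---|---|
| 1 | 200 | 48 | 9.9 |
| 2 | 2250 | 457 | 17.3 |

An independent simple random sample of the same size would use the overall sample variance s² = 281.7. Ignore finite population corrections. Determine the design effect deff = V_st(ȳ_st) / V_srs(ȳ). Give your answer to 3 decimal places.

V̂(ȳ_st) = Σ W_h² s_h²/n_h, with W_h = N_h/N and N = 2450:
  stratum 1: (200/2450)²·9.9²/48 = 0.0136068
  stratum 2: (2250/2450)²·17.3²/457 = 0.552343
V_st = 0.56595
V_srs = s²/n = 281.7/505 = 0.557822
deff = V_st / V_srs = 0.56595/0.557822 = 1.0146

deff ≈ 1.015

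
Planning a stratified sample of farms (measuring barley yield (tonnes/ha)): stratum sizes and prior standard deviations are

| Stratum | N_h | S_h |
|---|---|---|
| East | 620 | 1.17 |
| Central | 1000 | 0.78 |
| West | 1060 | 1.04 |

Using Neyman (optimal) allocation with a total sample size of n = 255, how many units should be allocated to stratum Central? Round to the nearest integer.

Neyman allocation: n_h = n · N_h S_h / Σ N_i S_i, with n = 255.
  stratum East: N_h·S_h = 620·1.17 = 725.40
  stratum Central: N_h·S_h = 1000·0.78 = 780.00
  stratum West: N_h·S_h = 1060·1.04 = 1102.40
Σ N_h S_h = 2607.80
n for stratum Central = 255·780.00/2607.80 = 76.271 → 76

76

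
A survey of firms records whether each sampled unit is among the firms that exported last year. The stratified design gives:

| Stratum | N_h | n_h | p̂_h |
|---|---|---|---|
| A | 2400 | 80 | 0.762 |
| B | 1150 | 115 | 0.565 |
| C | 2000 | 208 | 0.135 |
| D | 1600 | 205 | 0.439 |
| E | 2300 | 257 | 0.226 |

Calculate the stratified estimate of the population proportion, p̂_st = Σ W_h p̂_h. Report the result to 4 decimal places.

N = 9450; stratum weights W_h = N_h/N.
p̂_st = Σ W_h p̂_h = (2400·0.762 + 1150·0.565 + 2000·0.135 + 1600·0.439 + 2300·0.226)/9450 = 0.42019

p̂_st ≈ 0.4202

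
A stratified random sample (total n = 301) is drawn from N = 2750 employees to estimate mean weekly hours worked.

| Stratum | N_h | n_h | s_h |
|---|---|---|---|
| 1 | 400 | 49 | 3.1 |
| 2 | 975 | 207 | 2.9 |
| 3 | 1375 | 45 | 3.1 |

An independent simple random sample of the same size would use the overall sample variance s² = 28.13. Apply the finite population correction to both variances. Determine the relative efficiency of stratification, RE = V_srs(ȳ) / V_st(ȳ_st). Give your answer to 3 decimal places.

RE ≈ 1.403

V̂(ȳ_st) = Σ W_h² (1 − n_h/N_h) s_h²/n_h, with W_h = N_h/N and N = 2750:
  stratum 1: (400/2750)²·(1 − 49/400)·3.1²/49 = 0.00364107
  stratum 2: (975/2750)²·(1 − 207/975)·2.9²/207 = 0.00402278
  stratum 3: (1375/2750)²·(1 − 45/1375)·3.1²/45 = 0.0516416
V_st = 0.0593055
V_srs = (1 − 301/2750)·28.13/301 = 0.0832261
Relative efficiency = V_srs / V_st = 0.0832261/0.0593055 = 1.4033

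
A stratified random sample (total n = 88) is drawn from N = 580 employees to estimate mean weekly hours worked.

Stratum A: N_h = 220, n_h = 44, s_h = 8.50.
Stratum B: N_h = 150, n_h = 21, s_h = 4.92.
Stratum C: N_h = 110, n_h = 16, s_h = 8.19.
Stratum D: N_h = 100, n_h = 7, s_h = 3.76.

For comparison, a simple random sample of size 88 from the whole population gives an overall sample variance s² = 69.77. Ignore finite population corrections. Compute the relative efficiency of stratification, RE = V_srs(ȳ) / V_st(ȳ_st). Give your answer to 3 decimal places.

V̂(ȳ_st) = Σ W_h² s_h²/n_h, with W_h = N_h/N and N = 580:
  stratum A: (220/580)²·8.50²/44 = 0.236251
  stratum B: (150/580)²·4.92²/21 = 0.077097
  stratum C: (110/580)²·8.19²/16 = 0.150792
  stratum D: (100/580)²·3.76²/7 = 0.0600374
V_st = 0.524177
V_srs = s²/n = 69.77/88 = 0.792841
Relative efficiency = V_srs / V_st = 0.792841/0.524177 = 1.5125

RE ≈ 1.513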